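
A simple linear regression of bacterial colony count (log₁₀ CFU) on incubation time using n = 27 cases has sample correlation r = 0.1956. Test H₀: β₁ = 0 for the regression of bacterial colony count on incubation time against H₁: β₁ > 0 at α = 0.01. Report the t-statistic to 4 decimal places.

t = 0.9973

t = r·√(n − 2)/√(1 − r²) = 0.1956·√25/√0.961741 = 0.9973.
df = n − 2 = 25.
One-sided p ≈ 0.1641, which is ≥ 0.01, so fail to reject H₀.
The data do not give significant evidence of a linear association between incubation time and bacterial colony count.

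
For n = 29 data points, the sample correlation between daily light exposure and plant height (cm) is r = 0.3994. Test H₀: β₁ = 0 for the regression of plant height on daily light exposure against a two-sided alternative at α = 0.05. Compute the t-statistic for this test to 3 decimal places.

t = 2.264

t = r·√(n − 2)/√(1 − r²) = 0.3994·√27/√0.84048 = 2.264.
df = n − 2 = 27.
Two-sided p ≈ 0.0318, which is < 0.05, so reject H₀.
There is evidence of a linear association between daily light exposure and plant height.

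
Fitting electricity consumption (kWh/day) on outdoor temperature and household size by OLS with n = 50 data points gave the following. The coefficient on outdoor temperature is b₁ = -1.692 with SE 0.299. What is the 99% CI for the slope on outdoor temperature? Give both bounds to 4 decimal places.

df = n − k − 1 = 50 − 2 − 1 = 47.
t* = t_{0.005, 47} = 2.684556.
Margin = t* × SE = 2.684556 × 0.299 = 0.802682.
CI: -1.692 ± 0.802682 → (-2.4947, -0.8893).
With 99% confidence, each one-unit increase in outdoor temperature is associated with a change of between -2.4947 and -0.8893 kWh/day in electricity consumption, holding the other predictors fixed.

(-2.4947, -0.8893)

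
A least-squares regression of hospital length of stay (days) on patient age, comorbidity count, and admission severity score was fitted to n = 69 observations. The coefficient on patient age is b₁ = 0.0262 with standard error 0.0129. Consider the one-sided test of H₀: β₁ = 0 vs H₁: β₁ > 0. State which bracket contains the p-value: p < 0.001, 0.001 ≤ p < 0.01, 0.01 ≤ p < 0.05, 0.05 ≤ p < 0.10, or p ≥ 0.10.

t = 0.0262 / 0.0129 = 2.031.
df = n − k − 1 = 69 − 3 − 1 = 65.
One-sided p = P(T_{65} > t) ≈ 0.0232.
So 0.01 ≤ p < 0.05.

0.01 ≤ p < 0.05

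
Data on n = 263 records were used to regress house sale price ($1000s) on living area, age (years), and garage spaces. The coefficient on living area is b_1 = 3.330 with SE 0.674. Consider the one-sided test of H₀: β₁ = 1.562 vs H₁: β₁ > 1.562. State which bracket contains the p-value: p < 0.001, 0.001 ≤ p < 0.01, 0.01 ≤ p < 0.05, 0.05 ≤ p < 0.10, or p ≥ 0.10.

0.001 ≤ p < 0.01

t = (3.330 − 1.562) / 0.674 = 2.623.
df = n − k − 1 = 263 − 3 − 1 = 259.
One-sided p = P(T_{259} > t) ≈ 0.0046.
So 0.001 ≤ p < 0.01.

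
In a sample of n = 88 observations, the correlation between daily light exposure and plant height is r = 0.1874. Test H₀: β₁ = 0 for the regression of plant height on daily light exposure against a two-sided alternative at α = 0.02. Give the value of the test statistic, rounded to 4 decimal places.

t = 1.7692

t = r·√(n − 2)/√(1 − r²) = 0.1874·√86/√0.964881 = 1.7692.
df = n − 2 = 86.
Two-sided p ≈ 0.0804, which is ≥ 0.02, so fail to reject H₀.
The data do not give significant evidence of a linear association between daily light exposure and plant height.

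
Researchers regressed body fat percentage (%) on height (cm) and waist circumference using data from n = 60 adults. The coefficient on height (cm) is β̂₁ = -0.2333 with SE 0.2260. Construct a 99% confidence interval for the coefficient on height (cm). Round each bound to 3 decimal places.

(-0.836, 0.369)

df = n − k − 1 = 60 − 2 − 1 = 57.
t* = t_{0.005, 57} = 2.66487.
Margin = t* × SE = 2.66487 × 0.2260 = 0.60226.
CI: -0.2333 ± 0.60226 → (-0.836, 0.369).
With 99% confidence, each one-unit increase in height (cm) is associated with a change of between -0.836 and 0.369 % in body fat percentage, holding the other predictors fixed.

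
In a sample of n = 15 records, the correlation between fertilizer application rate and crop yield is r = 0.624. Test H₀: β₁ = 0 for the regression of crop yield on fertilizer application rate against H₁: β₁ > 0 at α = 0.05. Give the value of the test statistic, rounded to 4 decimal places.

t = 2.8792

t = r·√(n − 2)/√(1 − r²) = 0.624·√13/√0.610624 = 2.8792.
df = n − 2 = 13.
One-sided p ≈ 0.0065, which is < 0.05, so reject H₀.
There is evidence of a linear association between fertilizer application rate and crop yield.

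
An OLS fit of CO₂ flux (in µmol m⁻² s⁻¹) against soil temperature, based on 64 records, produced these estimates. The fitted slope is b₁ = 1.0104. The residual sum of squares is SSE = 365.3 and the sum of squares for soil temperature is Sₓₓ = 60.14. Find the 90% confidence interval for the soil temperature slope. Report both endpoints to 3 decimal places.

MSE = SSE/(n − 2) = 365.3/62 = 5.89194.
SE(b₁) = √(MSE/Sₓₓ) = √(5.89194/60.14) = 0.313002.
df = n − 2 = 62.
t* = t_{0.05, 62} = 1.669804.
Margin = t* × SE = 1.669804 × 0.313002 = 0.52265.
CI: 1.0104 ± 0.52265 → (0.488, 1.533).
With 90% confidence, each one-unit increase in soil temperature is associated with a change of between 0.488 and 1.533 µmol m⁻² s⁻¹ in CO₂ flux.

(0.488, 1.533)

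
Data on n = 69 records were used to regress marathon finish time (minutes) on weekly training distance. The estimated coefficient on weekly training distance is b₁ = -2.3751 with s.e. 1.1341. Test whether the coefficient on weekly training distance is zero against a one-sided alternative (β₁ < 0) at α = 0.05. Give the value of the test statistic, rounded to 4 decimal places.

H₀: β₁ = 0 vs H₁: β₁ < 0.
t = (b₁ − β₁⁰)/SE = -2.3751 / 1.1341 = -2.0943.
df = n − 2 = 69 − 2 = 67.
One-sided p ≈ 0.0200, which is < 0.05, so reject H₀.
There is evidence that the true slope on weekly training distance is negative.

t = -2.0943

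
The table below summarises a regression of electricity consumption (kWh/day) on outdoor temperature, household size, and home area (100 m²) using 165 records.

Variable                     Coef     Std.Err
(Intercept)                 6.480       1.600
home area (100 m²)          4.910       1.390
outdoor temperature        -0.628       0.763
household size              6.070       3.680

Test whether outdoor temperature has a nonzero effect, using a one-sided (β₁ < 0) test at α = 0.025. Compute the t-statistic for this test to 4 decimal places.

t = -0.8231

Read off: b = -0.628, SE = 0.763 for outdoor temperature.
H₀: β₁ = 0 vs H₁: β₁ < 0.
t = -0.628 / 0.763 = -0.8231.
df = n − k − 1 = 165 − 3 − 1 = 161.
One-sided p ≈ 0.2058, which is ≥ 0.025, so fail to reject H₀.
The data do not give significant evidence that the true slope on outdoor temperature is negative, holding the other predictors fixed.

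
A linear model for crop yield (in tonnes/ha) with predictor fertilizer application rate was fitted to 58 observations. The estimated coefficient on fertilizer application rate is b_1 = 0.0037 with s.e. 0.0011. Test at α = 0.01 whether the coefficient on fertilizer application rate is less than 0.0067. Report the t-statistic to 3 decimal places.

H₀: β₁ = 0.0067 vs H₁: β₁ < 0.0067.
t = (b_1 − β₁⁰)/SE = (0.0037 − 0.0067) / 0.0011 = -2.727.
df = n − 2 = 58 − 2 = 56.
One-sided p ≈ 0.0043, which is < 0.01, so reject H₀.
There is evidence that the true slope on fertilizer application rate is below 0.0067 tonnes/ha per unit.

t = -2.727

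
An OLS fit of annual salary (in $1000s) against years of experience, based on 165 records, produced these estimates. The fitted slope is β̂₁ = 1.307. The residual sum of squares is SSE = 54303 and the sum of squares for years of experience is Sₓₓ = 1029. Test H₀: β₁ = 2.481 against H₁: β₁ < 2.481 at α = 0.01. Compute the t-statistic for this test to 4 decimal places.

t = -2.0633

MSE = SSE/(n − 2) = 54303/163 = 333.147.
SE(β̂₁) = √(MSE/Sₓₓ) = √(333.147/1029) = 0.568998.
t = (1.307 − 2.481) / 0.568998 = -2.0633.
df = n − 2 = 163.
One-sided p ≈ 0.0203, which is ≥ 0.01, so fail to reject H₀.
The data do not give significant evidence that the true slope on years of experience is below 2.481 $1000s per unit.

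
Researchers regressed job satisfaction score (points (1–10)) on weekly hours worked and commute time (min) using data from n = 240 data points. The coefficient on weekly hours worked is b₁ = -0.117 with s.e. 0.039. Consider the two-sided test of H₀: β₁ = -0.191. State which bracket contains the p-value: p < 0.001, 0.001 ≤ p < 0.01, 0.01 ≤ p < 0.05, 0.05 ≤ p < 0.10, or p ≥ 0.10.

t = (-0.117 − (-0.191)) / 0.039 = 1.897.
df = n − k − 1 = 240 − 2 − 1 = 237.
Two-sided p = 2·P(T_{237} > |t|) ≈ 0.0590.
So 0.05 ≤ p < 0.10.

0.05 ≤ p < 0.10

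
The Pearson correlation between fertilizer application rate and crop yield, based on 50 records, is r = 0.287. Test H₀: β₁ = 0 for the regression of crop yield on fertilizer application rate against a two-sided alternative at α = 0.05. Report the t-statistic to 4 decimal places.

t = 2.0757

t = r·√(n − 2)/√(1 − r²) = 0.287·√48/√0.917631 = 2.0757.
df = n − 2 = 48.
Two-sided p ≈ 0.0433, which is < 0.05, so reject H₀.
There is evidence of a linear association between fertilizer application rate and crop yield.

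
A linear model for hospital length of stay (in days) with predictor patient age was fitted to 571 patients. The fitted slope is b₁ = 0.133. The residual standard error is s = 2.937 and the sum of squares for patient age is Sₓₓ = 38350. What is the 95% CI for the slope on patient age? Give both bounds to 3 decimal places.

(0.104, 0.162)

SE(b₁) = s/√Sₓₓ = 2.937/√38350 = 0.0149976.
df = n − 2 = 569.
t* = t_{0.025, 569} = 1.964142.
Margin = t* × SE = 1.964142 × 0.0149976 = 0.02946.
CI: 0.133 ± 0.02946 → (0.104, 0.162).
With 95% confidence, each one-unit increase in patient age is associated with a change of between 0.104 and 0.162 days in hospital length of stay.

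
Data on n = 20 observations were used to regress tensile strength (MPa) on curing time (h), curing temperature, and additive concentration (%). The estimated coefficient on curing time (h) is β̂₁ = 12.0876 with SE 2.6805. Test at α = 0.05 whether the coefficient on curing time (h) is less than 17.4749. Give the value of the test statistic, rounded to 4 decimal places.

t = -2.0098

H₀: β₁ = 17.4749 vs H₁: β₁ < 17.4749.
t = (β̂₁ − β₁⁰)/SE = (12.0876 − 17.4749) / 2.6805 = -2.0098.
df = n − k − 1 = 20 − 3 − 1 = 16.
One-sided p ≈ 0.0308, which is < 0.05, so reject H₀.
There is evidence that the true slope on curing time (h) is below 17.4749 MPa per unit, holding the other predictors fixed.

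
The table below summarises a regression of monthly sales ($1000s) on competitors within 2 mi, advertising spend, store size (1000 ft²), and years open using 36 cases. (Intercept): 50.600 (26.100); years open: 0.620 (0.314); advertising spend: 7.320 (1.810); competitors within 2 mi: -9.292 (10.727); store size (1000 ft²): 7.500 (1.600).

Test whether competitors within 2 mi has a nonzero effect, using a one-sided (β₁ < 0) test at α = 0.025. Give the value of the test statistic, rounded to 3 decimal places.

Read off: b = -9.292, SE = 10.727 for competitors within 2 mi.
H₀: β₁ = 0 vs H₁: β₁ < 0.
t = -9.292 / 10.727 = -0.866.
df = n − k − 1 = 36 − 4 − 1 = 31.
One-sided p ≈ 0.1965, which is ≥ 0.025, so fail to reject H₀.
The data do not give significant evidence that the true slope on competitors within 2 mi is negative, holding the other predictors fixed.

t = -0.866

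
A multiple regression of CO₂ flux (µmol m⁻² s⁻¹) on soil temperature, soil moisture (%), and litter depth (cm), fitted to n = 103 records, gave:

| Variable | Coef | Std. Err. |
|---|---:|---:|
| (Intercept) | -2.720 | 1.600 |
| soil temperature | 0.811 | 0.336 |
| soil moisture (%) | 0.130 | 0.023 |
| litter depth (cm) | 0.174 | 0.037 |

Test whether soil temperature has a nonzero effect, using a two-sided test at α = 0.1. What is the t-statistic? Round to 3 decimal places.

t = 2.414

Read off: b = 0.811, SE = 0.336 for soil temperature.
H₀: β₁ = 0 vs H₁: β₁ ≠ 0.
t = 0.811 / 0.336 = 2.414.
df = n − k − 1 = 103 − 3 − 1 = 99.
Two-sided p ≈ 0.0176, which is < 0.1, so reject H₀.
There is evidence that soil temperature is associated with CO₂ flux, holding the other predictors fixed.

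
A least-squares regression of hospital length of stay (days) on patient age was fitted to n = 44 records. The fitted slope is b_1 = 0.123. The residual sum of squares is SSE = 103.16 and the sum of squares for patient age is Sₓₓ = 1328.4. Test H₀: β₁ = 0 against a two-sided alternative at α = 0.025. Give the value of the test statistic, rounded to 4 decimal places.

MSE = SSE/(n − 2) = 103.16/42 = 2.45619.
SE(b_1) = √(MSE/Sₓₓ) = √(2.45619/1328.4) = 0.0429998.
t = 0.123 / 0.0429998 = 2.8605.
df = n − 2 = 42.
Two-sided p ≈ 0.0066, which is < 0.025, so reject H₀.
There is evidence that patient age is associated with hospital length of stay.

t = 2.8605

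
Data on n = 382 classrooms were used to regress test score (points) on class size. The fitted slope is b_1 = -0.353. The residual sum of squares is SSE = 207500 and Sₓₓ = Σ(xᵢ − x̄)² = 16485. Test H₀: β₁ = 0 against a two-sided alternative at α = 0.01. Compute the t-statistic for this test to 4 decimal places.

t = -1.9396

MSE = SSE/(n − 2) = 207500/380 = 546.053.
SE(b_1) = √(MSE/Sₓₓ) = √(546.053/16485) = 0.182001.
t = -0.353 / 0.182001 = -1.9396.
df = n − 2 = 380.
Two-sided p ≈ 0.0532, which is ≥ 0.01, so fail to reject H₀.
The data do not give significant evidence of an association between class size and test score.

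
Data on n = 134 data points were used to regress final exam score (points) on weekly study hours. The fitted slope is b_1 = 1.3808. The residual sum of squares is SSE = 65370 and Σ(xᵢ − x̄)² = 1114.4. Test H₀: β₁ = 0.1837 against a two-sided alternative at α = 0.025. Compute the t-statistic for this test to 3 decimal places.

MSE = SSE/(n − 2) = 65370/132 = 495.227.
SE(b_1) = √(MSE/Sₓₓ) = √(495.227/1114.4) = 0.666625.
t = (1.3808 − 0.1837) / 0.666625 = 1.796.
df = n − 2 = 132.
Two-sided p ≈ 0.0748, which is ≥ 0.025, so fail to reject H₀.
The data are consistent with a true slope of 0.1837 points per unit of weekly study hours.

t = 1.796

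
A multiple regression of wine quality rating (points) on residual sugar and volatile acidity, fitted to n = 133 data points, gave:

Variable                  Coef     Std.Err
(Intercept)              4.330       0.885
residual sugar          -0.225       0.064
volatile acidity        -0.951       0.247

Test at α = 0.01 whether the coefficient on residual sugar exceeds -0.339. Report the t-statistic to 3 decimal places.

Read off: b = -0.225, SE = 0.064 for residual sugar.
H₀: β₁ = -0.339 vs H₁: β₁ > -0.339.
t = (-0.225 − (-0.339)) / 0.064 = 1.781.
df = n − k − 1 = 133 − 2 − 1 = 130.
One-sided p ≈ 0.0386, which is ≥ 0.01, so fail to reject H₀.
The data do not give significant evidence that the true slope on residual sugar exceeds -0.339 points per unit, holding the other predictors fixed.

t = 1.781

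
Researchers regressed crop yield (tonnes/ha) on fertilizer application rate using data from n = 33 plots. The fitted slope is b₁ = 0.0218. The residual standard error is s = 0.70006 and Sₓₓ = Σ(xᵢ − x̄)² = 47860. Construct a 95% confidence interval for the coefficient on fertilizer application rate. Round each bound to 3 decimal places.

SE(b₁) = s/√Sₓₓ = 0.70006/√47860 = 0.00319999.
df = n − 2 = 31.
t* = t_{0.025, 31} = 2.039513.
Margin = t* × SE = 2.039513 × 0.00319999 = 0.00653.
CI: 0.0218 ± 0.00653 → (0.015, 0.028).
With 95% confidence, each one-unit increase in fertilizer application rate is associated with a change of between 0.015 and 0.028 tonnes/ha in crop yield.

(0.015, 0.028)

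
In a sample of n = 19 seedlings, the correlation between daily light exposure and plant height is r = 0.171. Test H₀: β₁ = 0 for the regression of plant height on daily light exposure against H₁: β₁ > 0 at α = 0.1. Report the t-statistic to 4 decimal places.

t = r·√(n − 2)/√(1 − r²) = 0.171·√17/√0.970759 = 0.7156.
df = n − 2 = 17.
One-sided p ≈ 0.2420, which is ≥ 0.1, so fail to reject H₀.
The data do not give significant evidence of a linear association between daily light exposure and plant height.

t = 0.7156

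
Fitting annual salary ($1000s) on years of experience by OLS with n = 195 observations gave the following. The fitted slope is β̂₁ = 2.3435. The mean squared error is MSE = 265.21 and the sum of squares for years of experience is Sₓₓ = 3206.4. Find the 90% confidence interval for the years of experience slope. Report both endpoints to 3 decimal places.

SE(β̂₁) = √(MSE/Sₓₓ) = √(265.21/3206.4) = 0.287598.
df = n − 2 = 193.
t* = t_{0.05, 193} = 1.652787.
Margin = t* × SE = 1.652787 × 0.287598 = 0.47534.
CI: 2.3435 ± 0.47534 → (1.868, 2.819).
With 90% confidence, each one-unit increase in years of experience is associated with a change of between 1.868 and 2.819 $1000s in annual salary.

(1.868, 2.819)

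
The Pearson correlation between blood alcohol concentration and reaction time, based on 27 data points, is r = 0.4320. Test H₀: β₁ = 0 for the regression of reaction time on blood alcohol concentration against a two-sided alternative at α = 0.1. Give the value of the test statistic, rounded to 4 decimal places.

t = r·√(n − 2)/√(1 − r²) = 0.4320·√25/√0.813376 = 2.3950.
df = n − 2 = 25.
Two-sided p ≈ 0.0244, which is < 0.1, so reject H₀.
There is evidence of a linear association between blood alcohol concentration and reaction time.

t = 2.3950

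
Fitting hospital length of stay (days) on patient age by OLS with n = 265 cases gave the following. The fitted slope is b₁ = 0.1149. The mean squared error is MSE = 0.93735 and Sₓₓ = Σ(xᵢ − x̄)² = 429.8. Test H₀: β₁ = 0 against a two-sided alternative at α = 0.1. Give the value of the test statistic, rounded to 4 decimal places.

t = 2.4604

SE(b₁) = √(MSE/Sₓₓ) = √(0.93735/429.8) = 0.0467001.
t = 0.1149 / 0.0467001 = 2.4604.
df = n − 2 = 263.
Two-sided p ≈ 0.0145, which is < 0.1, so reject H₀.
There is evidence that patient age is associated with hospital length of stay.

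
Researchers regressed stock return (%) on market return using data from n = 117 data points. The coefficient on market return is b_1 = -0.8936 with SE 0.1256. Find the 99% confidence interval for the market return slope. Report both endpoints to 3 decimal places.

df = n − 2 = 117 − 2 = 115.
t* = t_{0.005, 115} = 2.619258.
Margin = t* × SE = 2.619258 × 0.1256 = 0.32898.
CI: -0.8936 ± 0.32898 → (-1.223, -0.565).
With 99% confidence, each one-unit increase in market return is associated with a change of between -1.223 and -0.565 % in stock return.

(-1.223, -0.565)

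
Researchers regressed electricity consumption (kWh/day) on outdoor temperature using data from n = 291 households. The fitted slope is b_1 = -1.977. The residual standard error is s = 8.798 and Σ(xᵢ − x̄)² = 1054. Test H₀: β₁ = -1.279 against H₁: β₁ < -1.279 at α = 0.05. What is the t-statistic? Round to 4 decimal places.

SE(b_1) = s/√Sₓₓ = 8.798/√1054 = 0.270996.
t = (-1.977 − (-1.279)) / 0.270996 = -2.5757.
df = n − 2 = 289.
One-sided p ≈ 0.0053, which is < 0.05, so reject H₀.
There is evidence that the true slope on outdoor temperature is below -1.279 kWh/day per unit.

t = -2.5757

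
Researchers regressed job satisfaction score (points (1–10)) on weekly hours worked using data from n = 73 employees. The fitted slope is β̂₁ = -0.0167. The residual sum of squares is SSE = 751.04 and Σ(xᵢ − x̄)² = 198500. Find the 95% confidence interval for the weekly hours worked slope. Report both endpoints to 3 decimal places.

(-0.031, -0.002)

MSE = SSE/(n − 2) = 751.04/71 = 10.578.
SE(β̂₁) = √(MSE/Sₓₓ) = √(10.578/198500) = 0.00729999.
df = n − 2 = 71.
t* = t_{0.025, 71} = 1.993943.
Margin = t* × SE = 1.993943 × 0.00729999 = 0.01456.
CI: -0.0167 ± 0.01456 → (-0.031, -0.002).
With 95% confidence, each one-unit increase in weekly hours worked is associated with a change of between -0.031 and -0.002 points (1–10) in job satisfaction score.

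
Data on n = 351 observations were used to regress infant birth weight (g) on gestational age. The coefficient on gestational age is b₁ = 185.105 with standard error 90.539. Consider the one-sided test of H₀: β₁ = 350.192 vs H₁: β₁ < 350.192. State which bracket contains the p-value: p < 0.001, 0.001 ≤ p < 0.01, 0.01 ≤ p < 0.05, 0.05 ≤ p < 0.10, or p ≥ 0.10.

0.01 ≤ p < 0.05

t = (185.105 − 350.192) / 90.539 = -1.823.
df = n − 2 = 351 − 2 = 349.
One-sided p = P(T_{349} < t) ≈ 0.0346.
So 0.01 ≤ p < 0.05.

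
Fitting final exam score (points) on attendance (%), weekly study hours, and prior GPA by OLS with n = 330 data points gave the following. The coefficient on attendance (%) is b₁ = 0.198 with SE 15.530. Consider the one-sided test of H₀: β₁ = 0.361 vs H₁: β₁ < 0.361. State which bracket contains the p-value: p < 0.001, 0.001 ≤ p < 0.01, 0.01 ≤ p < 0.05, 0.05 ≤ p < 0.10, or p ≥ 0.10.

t = (0.198 − 0.361) / 15.530 = -0.010.
df = n − k − 1 = 330 − 3 − 1 = 326.
One-sided p = P(T_{326} < t) ≈ 0.4958.
So p ≥ 0.10.

p ≥ 0.10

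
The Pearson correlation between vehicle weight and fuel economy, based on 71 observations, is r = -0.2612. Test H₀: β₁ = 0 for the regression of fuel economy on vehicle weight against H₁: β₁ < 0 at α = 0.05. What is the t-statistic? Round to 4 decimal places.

t = r·√(n − 2)/√(1 − r²) = -0.2612·√69/√0.931775 = -2.2477.
df = n − 2 = 69.
One-sided p ≈ 0.0139, which is < 0.05, so reject H₀.
There is evidence of a linear association between vehicle weight and fuel economy.

t = -2.2477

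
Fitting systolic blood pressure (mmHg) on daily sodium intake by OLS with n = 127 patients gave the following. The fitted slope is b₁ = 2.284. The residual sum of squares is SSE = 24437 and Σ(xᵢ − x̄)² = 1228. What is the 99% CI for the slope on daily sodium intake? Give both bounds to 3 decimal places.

(1.240, 3.328)

MSE = SSE/(n − 2) = 24437/125 = 195.496.
SE(b₁) = √(MSE/Sₓₓ) = √(195.496/1228) = 0.398997.
df = n − 2 = 125.
t* = t_{0.005, 125} = 2.615733.
Margin = t* × SE = 2.615733 × 0.398997 = 1.04367.
CI: 2.284 ± 1.04367 → (1.240, 3.328).
With 99% confidence, each one-unit increase in daily sodium intake is associated with a change of between 1.240 and 3.328 mmHg in systolic blood pressure.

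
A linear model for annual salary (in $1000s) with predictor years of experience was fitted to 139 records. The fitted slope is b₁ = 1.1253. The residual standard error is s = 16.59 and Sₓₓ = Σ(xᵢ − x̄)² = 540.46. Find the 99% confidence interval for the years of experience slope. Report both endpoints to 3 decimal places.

(-0.739, 2.989)

SE(b₁) = s/√Sₓₓ = 16.59/√540.46 = 0.713616.
df = n − 2 = 137.
t* = t_{0.005, 137} = 2.612192.
Margin = t* × SE = 2.612192 × 0.713616 = 1.86410.
CI: 1.1253 ± 1.86410 → (-0.739, 2.989).
With 99% confidence, each one-unit increase in years of experience is associated with a change of between -0.739 and 2.989 $1000s in annual salary.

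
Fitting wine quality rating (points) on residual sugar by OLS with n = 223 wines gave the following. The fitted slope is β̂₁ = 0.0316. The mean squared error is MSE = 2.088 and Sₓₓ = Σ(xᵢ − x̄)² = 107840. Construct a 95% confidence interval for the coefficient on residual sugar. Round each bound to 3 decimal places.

(0.023, 0.040)

SE(β̂₁) = √(MSE/Sₓₓ) = √(2.088/107840) = 0.00440023.
df = n − 2 = 221.
t* = t_{0.025, 221} = 1.970756.
Margin = t* × SE = 1.970756 × 0.00440023 = 0.00867.
CI: 0.0316 ± 0.00867 → (0.023, 0.040).
With 95% confidence, each one-unit increase in residual sugar is associated with a change of between 0.023 and 0.040 points in wine quality rating.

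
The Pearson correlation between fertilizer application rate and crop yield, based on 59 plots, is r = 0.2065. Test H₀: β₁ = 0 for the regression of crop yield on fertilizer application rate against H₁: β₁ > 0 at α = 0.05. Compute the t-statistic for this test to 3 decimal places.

t = r·√(n − 2)/√(1 − r²) = 0.2065·√57/√0.957358 = 1.593.
df = n − 2 = 57.
One-sided p ≈ 0.0583, which is ≥ 0.05, so fail to reject H₀.
The data do not give significant evidence of a linear association between fertilizer application rate and crop yield.

t = 1.593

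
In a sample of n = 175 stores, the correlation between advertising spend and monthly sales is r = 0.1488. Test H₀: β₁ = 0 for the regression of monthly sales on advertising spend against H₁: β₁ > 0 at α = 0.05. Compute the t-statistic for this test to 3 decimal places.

t = 1.979

t = r·√(n − 2)/√(1 − r²) = 0.1488·√173/√0.977859 = 1.979.
df = n − 2 = 173.
One-sided p ≈ 0.0247, which is < 0.05, so reject H₀.
There is evidence of a linear association between advertising spend and monthly sales.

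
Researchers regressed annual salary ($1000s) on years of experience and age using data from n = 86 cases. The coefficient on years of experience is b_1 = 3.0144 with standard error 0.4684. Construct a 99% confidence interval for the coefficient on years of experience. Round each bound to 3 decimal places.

(1.780, 4.249)

df = n − k − 1 = 86 − 2 − 1 = 83.
t* = t_{0.005, 83} = 2.636369.
Margin = t* × SE = 2.636369 × 0.4684 = 1.23488.
CI: 3.0144 ± 1.23488 → (1.780, 4.249).
With 99% confidence, each one-unit increase in years of experience is associated with a change of between 1.780 and 4.249 $1000s in annual salary, holding the other predictors fixed.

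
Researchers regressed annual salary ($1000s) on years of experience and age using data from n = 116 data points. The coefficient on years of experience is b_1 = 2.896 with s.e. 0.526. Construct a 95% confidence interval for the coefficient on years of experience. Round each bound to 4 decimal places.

(1.8539, 3.9381)

df = n − k − 1 = 116 − 2 − 1 = 113.
t* = t_{0.025, 113} = 1.98118.
Margin = t* × SE = 1.98118 × 0.526 = 1.042101.
CI: 2.896 ± 1.042101 → (1.8539, 3.9381).
With 95% confidence, each one-unit increase in years of experience is associated with a change of between 1.8539 and 3.9381 $1000s in annual salary, holding the other predictors fixed.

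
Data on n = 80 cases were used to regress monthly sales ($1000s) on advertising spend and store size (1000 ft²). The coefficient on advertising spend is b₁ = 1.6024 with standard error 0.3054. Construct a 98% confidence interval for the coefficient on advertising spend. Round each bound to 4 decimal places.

df = n − k − 1 = 80 − 2 − 1 = 77.
t* = t_{0.01, 77} = 2.375757.
Margin = t* × SE = 2.375757 × 0.3054 = 0.725556.
CI: 1.6024 ± 0.725556 → (0.8768, 2.3280).
With 98% confidence, each one-unit increase in advertising spend is associated with a change of between 0.8768 and 2.3280 $1000s in monthly sales, holding the other predictors fixed.

(0.8768, 2.3280)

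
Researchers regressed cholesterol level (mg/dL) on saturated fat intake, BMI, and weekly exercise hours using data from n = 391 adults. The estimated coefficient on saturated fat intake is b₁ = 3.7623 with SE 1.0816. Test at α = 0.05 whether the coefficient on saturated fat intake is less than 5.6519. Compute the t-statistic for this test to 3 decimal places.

H₀: β₁ = 5.6519 vs H₁: β₁ < 5.6519.
t = (b₁ − β₁⁰)/SE = (3.7623 − 5.6519) / 1.0816 = -1.747.
df = n − k − 1 = 391 − 3 − 1 = 387.
One-sided p ≈ 0.0407, which is < 0.05, so reject H₀.
There is evidence that the true slope on saturated fat intake is below 5.6519 mg/dL per unit, holding the other predictors fixed.

t = -1.747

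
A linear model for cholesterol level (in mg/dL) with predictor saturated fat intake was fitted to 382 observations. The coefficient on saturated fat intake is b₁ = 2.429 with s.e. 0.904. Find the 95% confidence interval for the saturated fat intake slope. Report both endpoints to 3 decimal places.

df = n − 2 = 382 − 2 = 380.
t* = t_{0.025, 380} = 1.966226.
Margin = t* × SE = 1.966226 × 0.904 = 1.77747.
CI: 2.429 ± 1.77747 → (0.652, 4.206).
With 95% confidence, each one-unit increase in saturated fat intake is associated with a change of between 0.652 and 4.206 mg/dL in cholesterol level.

(0.652, 4.206)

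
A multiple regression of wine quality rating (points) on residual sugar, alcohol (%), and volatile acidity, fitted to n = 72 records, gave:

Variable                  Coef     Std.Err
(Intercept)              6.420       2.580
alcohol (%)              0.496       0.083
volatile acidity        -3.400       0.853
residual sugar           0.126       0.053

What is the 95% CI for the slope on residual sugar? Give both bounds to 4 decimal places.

Read off: b = 0.126, SE = 0.053 for residual sugar.
df = n − k − 1 = 72 − 3 − 1 = 68.
t* = t_{0.025, 68} = 1.995469.
Margin = t* × SE = 1.995469 × 0.053 = 0.105760.
CI: 0.126 ± 0.105760 → (0.0202, 0.2318).

(0.0202, 0.2318)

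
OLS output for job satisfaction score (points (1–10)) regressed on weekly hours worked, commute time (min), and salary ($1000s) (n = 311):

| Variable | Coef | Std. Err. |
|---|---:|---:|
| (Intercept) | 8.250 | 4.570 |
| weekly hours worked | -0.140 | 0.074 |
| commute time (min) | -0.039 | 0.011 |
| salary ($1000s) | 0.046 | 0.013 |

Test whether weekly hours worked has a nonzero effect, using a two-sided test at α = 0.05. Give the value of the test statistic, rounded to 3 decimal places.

t = -1.892

Read off: b = -0.140, SE = 0.074 for weekly hours worked.
H₀: β₁ = 0 vs H₁: β₁ ≠ 0.
t = -0.140 / 0.074 = -1.892.
df = n − k − 1 = 311 − 3 − 1 = 307.
Two-sided p ≈ 0.0594, which is ≥ 0.05, so fail to reject H₀.
The data do not give significant evidence of an association between weekly hours worked and job satisfaction score, after adjusting for the other predictors.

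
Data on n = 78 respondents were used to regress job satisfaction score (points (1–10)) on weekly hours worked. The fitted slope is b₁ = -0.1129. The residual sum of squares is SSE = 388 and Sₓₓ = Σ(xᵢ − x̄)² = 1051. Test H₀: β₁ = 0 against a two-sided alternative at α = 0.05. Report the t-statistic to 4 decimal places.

MSE = SSE/(n − 2) = 388/76 = 5.10526.
SE(b₁) = √(MSE/Sₓₓ) = √(5.10526/1051) = 0.069696.
t = -0.1129 / 0.069696 = -1.6199.
df = n − 2 = 76.
Two-sided p ≈ 0.1094, which is ≥ 0.05, so fail to reject H₀.
The data do not give significant evidence of an association between weekly hours worked and job satisfaction score.

t = -1.6199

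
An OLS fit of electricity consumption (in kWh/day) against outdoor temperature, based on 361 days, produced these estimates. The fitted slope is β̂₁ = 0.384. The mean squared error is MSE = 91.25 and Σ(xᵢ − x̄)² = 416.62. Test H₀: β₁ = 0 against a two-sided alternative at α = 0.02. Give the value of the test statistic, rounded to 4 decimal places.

SE(β̂₁) = √(MSE/Sₓₓ) = √(91.25/416.62) = 0.468001.
t = 0.384 / 0.468001 = 0.8205.
df = n − 2 = 359.
Two-sided p ≈ 0.4125, which is ≥ 0.02, so fail to reject H₀.
The data do not give significant evidence of an association between outdoor temperature and electricity consumption.

t = 0.8205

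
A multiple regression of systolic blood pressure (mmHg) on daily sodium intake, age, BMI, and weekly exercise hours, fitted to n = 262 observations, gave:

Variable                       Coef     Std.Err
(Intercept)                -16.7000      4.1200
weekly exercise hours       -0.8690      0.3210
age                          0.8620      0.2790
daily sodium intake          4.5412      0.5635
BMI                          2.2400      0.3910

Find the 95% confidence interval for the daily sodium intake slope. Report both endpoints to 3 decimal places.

Read off: b = 4.5412, SE = 0.5635 for daily sodium intake.
df = n − k − 1 = 262 − 4 − 1 = 257.
t* = t_{0.025, 257} = 1.969237.
Margin = t* × SE = 1.969237 × 0.5635 = 1.10967.
CI: 4.5412 ± 1.10967 → (3.432, 5.651).

(3.432, 5.651)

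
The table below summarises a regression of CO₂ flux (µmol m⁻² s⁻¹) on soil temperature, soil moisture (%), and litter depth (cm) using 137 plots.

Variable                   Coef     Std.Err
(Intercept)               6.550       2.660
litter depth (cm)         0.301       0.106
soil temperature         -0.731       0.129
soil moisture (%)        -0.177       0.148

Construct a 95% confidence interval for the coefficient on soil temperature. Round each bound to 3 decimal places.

(-0.986, -0.476)

Read off: b = -0.731, SE = 0.129 for soil temperature.
df = n − k − 1 = 137 − 3 − 1 = 133.
t* = t_{0.025, 133} = 1.977961.
Margin = t* × SE = 1.977961 × 0.129 = 0.25516.
CI: -0.731 ± 0.25516 → (-0.986, -0.476).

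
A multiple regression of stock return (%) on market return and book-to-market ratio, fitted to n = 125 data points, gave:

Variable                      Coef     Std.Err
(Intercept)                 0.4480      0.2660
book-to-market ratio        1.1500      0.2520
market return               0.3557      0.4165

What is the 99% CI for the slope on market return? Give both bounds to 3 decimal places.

Read off: b = 0.3557, SE = 0.4165 for market return.
df = n − k − 1 = 125 − 2 − 1 = 122.
t* = t_{0.005, 122} = 2.616729.
Margin = t* × SE = 2.616729 × 0.4165 = 1.08987.
CI: 0.3557 ± 1.08987 → (-0.734, 1.446).

(-0.734, 1.446)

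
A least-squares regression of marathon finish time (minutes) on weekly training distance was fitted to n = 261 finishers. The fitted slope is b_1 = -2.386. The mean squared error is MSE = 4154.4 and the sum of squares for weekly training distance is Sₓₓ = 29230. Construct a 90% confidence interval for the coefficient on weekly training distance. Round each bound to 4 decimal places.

SE(b_1) = √(MSE/Sₓₓ) = √(4154.4/29230) = 0.376999.
df = n − 2 = 259.
t* = t_{0.05, 259} = 1.650758.
Margin = t* × SE = 1.650758 × 0.376999 = 0.622334.
CI: -2.386 ± 0.622334 → (-3.0083, -1.7637).
With 90% confidence, each one-unit increase in weekly training distance is associated with a change of between -3.0083 and -1.7637 minutes in marathon finish time.

(-3.0083, -1.7637)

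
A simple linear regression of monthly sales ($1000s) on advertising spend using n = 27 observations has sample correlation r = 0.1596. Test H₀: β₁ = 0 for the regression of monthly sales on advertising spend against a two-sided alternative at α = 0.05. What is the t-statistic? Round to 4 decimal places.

t = 0.8084

t = r·√(n − 2)/√(1 − r²) = 0.1596·√25/√0.974528 = 0.8084.
df = n − 2 = 25.
Two-sided p ≈ 0.4265, which is ≥ 0.05, so fail to reject H₀.
The data do not give significant evidence of a linear association between advertising spend and monthly sales.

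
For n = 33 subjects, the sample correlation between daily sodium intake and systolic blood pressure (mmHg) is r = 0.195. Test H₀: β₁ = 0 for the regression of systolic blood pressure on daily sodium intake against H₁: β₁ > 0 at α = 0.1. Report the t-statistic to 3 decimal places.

t = 1.107

t = r·√(n − 2)/√(1 − r²) = 0.195·√31/√0.961975 = 1.107.
df = n − 2 = 31.
One-sided p ≈ 0.1384, which is ≥ 0.1, so fail to reject H₀.
The data do not give significant evidence of a linear association between daily sodium intake and systolic blood pressure.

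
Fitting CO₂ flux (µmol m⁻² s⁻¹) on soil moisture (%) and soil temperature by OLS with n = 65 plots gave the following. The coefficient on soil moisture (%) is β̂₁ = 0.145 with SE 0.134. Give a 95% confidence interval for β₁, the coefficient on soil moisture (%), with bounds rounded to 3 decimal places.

(-0.123, 0.413)

df = n − k − 1 = 65 − 2 − 1 = 62.
t* = t_{0.025, 62} = 1.998972.
Margin = t* × SE = 1.998972 × 0.134 = 0.26786.
CI: 0.145 ± 0.26786 → (-0.123, 0.413).
With 95% confidence, each one-unit increase in soil moisture (%) is associated with a change of between -0.123 and 0.413 µmol m⁻² s⁻¹ in CO₂ flux, holding the other predictors fixed.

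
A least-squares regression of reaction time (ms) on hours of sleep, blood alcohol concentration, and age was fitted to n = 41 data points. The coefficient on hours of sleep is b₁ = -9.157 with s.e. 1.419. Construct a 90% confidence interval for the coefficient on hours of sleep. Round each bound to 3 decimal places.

(-11.551, -6.763)

df = n − k − 1 = 41 − 3 − 1 = 37.
t* = t_{0.05, 37} = 1.687094.
Margin = t* × SE = 1.687094 × 1.419 = 2.39399.
CI: -9.157 ± 2.39399 → (-11.551, -6.763).
With 90% confidence, each one-unit increase in hours of sleep is associated with a change of between -11.551 and -6.763 ms in reaction time, holding the other predictors fixed.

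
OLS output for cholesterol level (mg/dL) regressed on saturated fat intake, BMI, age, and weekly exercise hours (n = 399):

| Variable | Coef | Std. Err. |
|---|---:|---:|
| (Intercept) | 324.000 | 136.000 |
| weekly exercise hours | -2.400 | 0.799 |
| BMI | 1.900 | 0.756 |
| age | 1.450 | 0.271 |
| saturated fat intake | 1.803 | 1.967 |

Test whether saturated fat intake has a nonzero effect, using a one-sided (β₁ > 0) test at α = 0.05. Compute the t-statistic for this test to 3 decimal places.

Read off: b = 1.803, SE = 1.967 for saturated fat intake.
H₀: β₁ = 0 vs H₁: β₁ > 0.
t = 1.803 / 1.967 = 0.917.
df = n − k − 1 = 399 − 4 − 1 = 394.
One-sided p ≈ 0.1800, which is ≥ 0.05, so fail to reject H₀.
The data do not give significant evidence that the true slope on saturated fat intake is positive, holding the other predictors fixed.

t = 0.917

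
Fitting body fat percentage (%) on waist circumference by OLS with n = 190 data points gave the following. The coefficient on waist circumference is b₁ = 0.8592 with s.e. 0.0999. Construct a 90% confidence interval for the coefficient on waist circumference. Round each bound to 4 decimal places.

(0.6941, 1.0243)

df = n − 2 = 190 − 2 = 188.
t* = t_{0.05, 188} = 1.652999.
Margin = t* × SE = 1.652999 × 0.0999 = 0.165135.
CI: 0.8592 ± 0.165135 → (0.6941, 1.0243).
With 90% confidence, each one-unit increase in waist circumference is associated with a change of between 0.6941 and 1.0243 % in body fat percentage.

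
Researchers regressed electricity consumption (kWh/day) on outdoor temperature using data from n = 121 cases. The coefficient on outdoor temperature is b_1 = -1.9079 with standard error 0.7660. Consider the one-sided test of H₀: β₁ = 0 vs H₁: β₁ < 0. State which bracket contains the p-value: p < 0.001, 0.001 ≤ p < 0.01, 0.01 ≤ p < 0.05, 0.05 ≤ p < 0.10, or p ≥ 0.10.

0.001 ≤ p < 0.01

t = -1.9079 / 0.7660 = -2.491.
df = n − 2 = 121 − 2 = 119.
One-sided p = P(T_{119} < t) ≈ 0.0071.
So 0.001 ≤ p < 0.01.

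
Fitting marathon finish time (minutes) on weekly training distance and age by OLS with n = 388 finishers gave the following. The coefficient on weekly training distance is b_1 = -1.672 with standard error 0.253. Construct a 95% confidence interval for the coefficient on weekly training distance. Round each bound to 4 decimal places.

df = n − k − 1 = 388 − 2 − 1 = 385.
t* = t_{0.025, 385} = 1.966145.
Margin = t* × SE = 1.966145 × 0.253 = 0.497435.
CI: -1.672 ± 0.497435 → (-2.1694, -1.1746).
With 95% confidence, each one-unit increase in weekly training distance is associated with a change of between -2.1694 and -1.1746 minutes in marathon finish time, holding the other predictors fixed.

(-2.1694, -1.1746)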